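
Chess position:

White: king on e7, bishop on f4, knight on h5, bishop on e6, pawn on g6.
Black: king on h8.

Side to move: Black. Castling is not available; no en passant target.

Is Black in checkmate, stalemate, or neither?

Black to move; black king on h8.
In check: no.
King squares — g7: attacked by Nh5; h7: attacked by Pg6; g8: attacked by Be6.
Legal moves for Black: none.
Not in check and no legal moves → stalemate.

stalemate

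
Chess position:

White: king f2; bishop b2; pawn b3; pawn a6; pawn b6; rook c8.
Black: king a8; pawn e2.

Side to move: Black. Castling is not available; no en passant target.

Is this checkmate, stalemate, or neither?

checkmate

Black to move; black king on a8.
In check: yes, from the white rook on c8.
King squares — a7: attacked by Pb6; b7: attacked by Pa6; b8: attacked by Rc8.
Legal moves for Black: none.
In check with no legal moves → checkmate.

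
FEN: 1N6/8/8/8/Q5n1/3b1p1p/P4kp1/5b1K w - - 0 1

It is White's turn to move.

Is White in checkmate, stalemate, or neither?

White to move; white king on h1.
In check: yes, from the black pawn on g2.
King squares — g1: attacked by Kf2; g2: attacked by Bf1; h2: attacked by Ng4.
Legal moves for White: none.
In check with no legal moves → checkmate.

checkmate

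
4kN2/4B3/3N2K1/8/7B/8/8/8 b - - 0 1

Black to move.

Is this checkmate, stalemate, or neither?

Black to move; black king on e8.
In check: yes, from the white knight on d6.
King squares — d7: attacked by Nf8; e7: attacked by Bh4; f7: attacked by Nd6; d8: attacked by Be7; f8: attacked by Be7.
Legal moves for Black: none.
In check with no legal moves → checkmate.

checkmate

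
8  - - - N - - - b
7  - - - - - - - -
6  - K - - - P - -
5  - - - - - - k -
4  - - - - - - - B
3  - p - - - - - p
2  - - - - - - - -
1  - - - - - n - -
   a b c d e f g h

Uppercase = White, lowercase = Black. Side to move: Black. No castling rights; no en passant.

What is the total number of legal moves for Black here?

7

Black to move; king on g5.
In check: yes, from the white bishop on h4.
Legal moves: Kh6, Kg6, Kh5, Kf5, Kxh4, Kg4, Kf4.
Count: 7.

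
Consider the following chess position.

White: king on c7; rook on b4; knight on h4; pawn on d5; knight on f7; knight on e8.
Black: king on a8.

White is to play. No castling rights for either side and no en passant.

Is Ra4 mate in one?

After Ra4: black king on a8; in check: yes, from the white rook on a4.
King squares — a7: attacked by Ra4; b7: attacked by Kc7; b8: attacked by Kc7.
Black has no legal moves → checkmate.

yes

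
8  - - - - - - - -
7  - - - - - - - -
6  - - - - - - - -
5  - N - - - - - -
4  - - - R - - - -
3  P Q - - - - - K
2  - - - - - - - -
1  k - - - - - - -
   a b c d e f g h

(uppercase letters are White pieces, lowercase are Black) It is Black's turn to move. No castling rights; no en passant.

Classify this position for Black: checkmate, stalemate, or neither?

Black to move; black king on a1.
In check: no.
King squares — b1: attacked by Qb3; a2: attacked by Qb3; b2: attacked by Qb3.
Legal moves for Black: none.
Not in check and no legal moves → stalemate.

stalemate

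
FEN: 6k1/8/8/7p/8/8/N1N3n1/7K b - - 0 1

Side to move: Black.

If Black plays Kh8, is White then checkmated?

After Kh8: white king on h1; in check: no.
White is not in check, so this cannot be checkmate.

no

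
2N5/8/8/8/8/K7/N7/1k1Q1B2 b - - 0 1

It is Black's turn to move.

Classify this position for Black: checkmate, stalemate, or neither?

checkmate

Black to move; black king on b1.
In check: yes, from the white queen on d1.
King squares — a1: attacked by Qd1; c1: attacked by Qd1; a2: attacked by Ka3; b2: attacked by Ka3; c2: attacked by Qd1.
Legal moves for Black: none.
In check with no legal moves → checkmate.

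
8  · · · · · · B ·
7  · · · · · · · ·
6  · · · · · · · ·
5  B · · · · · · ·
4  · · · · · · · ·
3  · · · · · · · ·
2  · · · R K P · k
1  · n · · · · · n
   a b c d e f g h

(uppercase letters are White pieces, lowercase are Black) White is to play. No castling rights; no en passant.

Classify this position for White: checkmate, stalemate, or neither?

White to move; white king on e2.
In check: no.
Legal moves for White include: Bh7, Bf7, Be6, Bd5, Bc4, Bb3, Ba2, Bd8, Bc7+, Bb6, Bb4, Bc3, Kf3, Ke3, Kd3, Kf1, Ke1, Kd1, ... (list truncated; more exist).
White has legal moves and is not in check → neither.

neither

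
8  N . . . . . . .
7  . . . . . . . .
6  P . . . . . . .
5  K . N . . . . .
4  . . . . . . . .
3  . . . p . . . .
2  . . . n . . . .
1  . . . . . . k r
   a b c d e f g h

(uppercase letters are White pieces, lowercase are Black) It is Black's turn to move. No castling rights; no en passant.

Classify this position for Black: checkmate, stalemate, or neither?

neither

Black to move; black king on g1.
In check: no.
Legal moves for Black: Ne4, Nc4+, Nf3, Nb3+, Nf1, Nb1, Rh8, Rh7, Rh6, Rh5, Rh4, Rh3, Rh2, Kh2, Kg2, Kf2, Kf1.
Black has 17 legal moves and is not in check → neither.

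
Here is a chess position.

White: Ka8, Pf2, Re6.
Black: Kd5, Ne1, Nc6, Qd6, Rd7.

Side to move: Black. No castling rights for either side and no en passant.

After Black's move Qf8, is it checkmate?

no

After Qf8: white king on a8; in check: yes, from the black queen on f8.
White has 1 legal reply: Re8.
In check but a legal move exists → not checkmate.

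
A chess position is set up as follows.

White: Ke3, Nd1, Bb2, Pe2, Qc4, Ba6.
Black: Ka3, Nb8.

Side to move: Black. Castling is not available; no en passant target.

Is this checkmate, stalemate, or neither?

Black to move; black king on a3.
In check: yes, from the white bishop on b2.
King squares — a2: attacked by Qc4; b2: attacked by Nd1; b3: attacked by Qc4; a4: attacked by Qc4; b4: attacked by Qc4.
Legal moves for Black: none.
In check with no legal moves → checkmate.

checkmate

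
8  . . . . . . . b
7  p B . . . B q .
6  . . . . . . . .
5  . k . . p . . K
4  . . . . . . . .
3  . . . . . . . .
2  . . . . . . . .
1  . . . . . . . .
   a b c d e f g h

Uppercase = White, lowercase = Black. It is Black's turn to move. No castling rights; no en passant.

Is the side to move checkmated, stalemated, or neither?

neither

Black to move; black king on b5.
In check: no.
Legal moves for Black include: Qg8, Qf8, Qh7+, Qxf7+, Qh6+, Qg6+, Qf6, Qg5+, Qg4+, Qg3, Qg2, Qg1, Kb6, Kc5, Ka5, Kb4, Ka4, a6, ... (list truncated; more exist).
Black has legal moves and is not in check → neither.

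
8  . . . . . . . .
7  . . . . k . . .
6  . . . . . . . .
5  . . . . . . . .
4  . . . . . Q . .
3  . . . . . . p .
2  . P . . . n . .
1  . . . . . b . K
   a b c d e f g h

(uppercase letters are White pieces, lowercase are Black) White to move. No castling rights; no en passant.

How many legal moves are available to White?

White to move; king on h1.
In check: yes, from the black knight on f2.
Legal moves: Kg1, Qxf2.
Count: 2.

2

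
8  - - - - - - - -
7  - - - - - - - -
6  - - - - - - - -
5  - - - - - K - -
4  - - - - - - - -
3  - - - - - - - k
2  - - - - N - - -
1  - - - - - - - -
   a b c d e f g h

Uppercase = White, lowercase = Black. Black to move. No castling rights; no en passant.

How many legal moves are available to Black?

3

Black to move; king on h3.
In check: no.
Legal moves: Kh4, Kh2, Kg2.
Count: 3.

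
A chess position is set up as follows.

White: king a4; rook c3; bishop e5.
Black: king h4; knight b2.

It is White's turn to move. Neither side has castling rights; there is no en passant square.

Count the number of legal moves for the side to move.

5

White to move; king on a4.
In check: yes, from the black knight on b2.
Legal moves: Kb5, Ka5, Kb4, Kb3, Ka3.
Count: 5.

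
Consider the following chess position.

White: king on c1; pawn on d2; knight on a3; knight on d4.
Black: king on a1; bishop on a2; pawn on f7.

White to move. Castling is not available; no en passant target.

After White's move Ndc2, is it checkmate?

yes

After Ndc2: black king on a1; in check: yes, from the white knight on c2.
King squares — b1: attacked by Kc1; a2: own bishop; b2: attacked by Kc1.
Black has no legal moves → checkmate.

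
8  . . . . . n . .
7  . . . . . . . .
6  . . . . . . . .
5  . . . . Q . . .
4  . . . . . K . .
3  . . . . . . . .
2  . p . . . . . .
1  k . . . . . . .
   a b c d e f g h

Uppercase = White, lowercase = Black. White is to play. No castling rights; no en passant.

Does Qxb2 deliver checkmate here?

no

After Qxb2: black king on a1; in check: yes, from the white queen on b2.
Black has 1 legal reply: Kxb2.
In check but a legal move exists → not checkmate.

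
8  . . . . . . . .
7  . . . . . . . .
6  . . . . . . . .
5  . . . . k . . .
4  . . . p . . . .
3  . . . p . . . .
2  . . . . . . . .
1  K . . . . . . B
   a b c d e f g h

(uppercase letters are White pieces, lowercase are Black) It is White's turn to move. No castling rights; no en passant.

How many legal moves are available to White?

10

White to move; king on a1.
In check: no.
Legal moves: Ba8, Bb7, Bc6, Bd5, Be4, Bf3, Bg2, Kb2, Ka2, Kb1.
Count: 10.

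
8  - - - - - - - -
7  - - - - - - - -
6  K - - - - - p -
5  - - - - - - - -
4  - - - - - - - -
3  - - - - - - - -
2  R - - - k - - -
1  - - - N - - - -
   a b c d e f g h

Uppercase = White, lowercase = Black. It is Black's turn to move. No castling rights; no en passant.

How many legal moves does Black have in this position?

Black to move; king on e2.
In check: yes, from the white rook on a2.
Legal moves: Kf3, Kd3, Kf1, Ke1, Kxd1.
Count: 5.

5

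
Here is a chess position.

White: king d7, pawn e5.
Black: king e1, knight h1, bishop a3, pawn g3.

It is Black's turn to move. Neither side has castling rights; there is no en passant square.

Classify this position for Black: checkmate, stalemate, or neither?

Black to move; black king on e1.
In check: no.
Legal moves for Black: Bf8, Be7, Bd6, Bc5, Bb4, Bb2, Bc1, Nf2, Kf2, Ke2, Kd2, Kf1, Kd1, g2.
Black has 14 legal moves and is not in check → neither.

neither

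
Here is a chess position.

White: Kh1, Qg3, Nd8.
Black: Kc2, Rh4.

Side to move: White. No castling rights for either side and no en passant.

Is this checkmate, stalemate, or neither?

neither

White to move; white king on h1.
In check: yes, from the black rook on h4.
Legal moves for White: Kg2, Kg1, Qxh4, Qh3, Qh2+.
White is in check but has 5 legal moves → neither.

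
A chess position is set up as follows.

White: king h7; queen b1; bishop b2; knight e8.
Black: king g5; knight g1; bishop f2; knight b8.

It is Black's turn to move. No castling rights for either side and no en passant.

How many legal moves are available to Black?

18

Black to move; king on g5.
In check: no.
Legal moves: Nd7, Nc6, Na6, Kh5, Kh4, Kg4, Kf4, Ba7, Bb6, Bc5, Bh4, Bd4, Bg3, Be3, Be1, Nh3, Nf3, Ne2.
Count: 18.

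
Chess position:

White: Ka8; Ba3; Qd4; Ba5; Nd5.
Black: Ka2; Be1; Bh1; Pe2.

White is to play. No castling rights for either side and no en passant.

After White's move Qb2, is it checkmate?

After Qb2: black king on a2; in check: yes, from the white queen on b2.
King squares — a1: attacked by Qb2; b1: attacked by Qb2; b2: attacked by Ba3; a3: attacked by Qb2; b3: attacked by Qb2.
Black has no legal moves → checkmate.

yes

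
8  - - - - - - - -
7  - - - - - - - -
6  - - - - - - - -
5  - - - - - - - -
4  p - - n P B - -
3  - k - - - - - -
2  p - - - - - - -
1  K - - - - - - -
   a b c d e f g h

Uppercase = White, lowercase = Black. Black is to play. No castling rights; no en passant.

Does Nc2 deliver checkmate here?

After Nc2: white king on a1; in check: yes, from the black knight on c2.
King squares — b1: attacked by Pa2; a2: attacked by Kb3; b2: attacked by Kb3.
White has no legal moves → checkmate.

yes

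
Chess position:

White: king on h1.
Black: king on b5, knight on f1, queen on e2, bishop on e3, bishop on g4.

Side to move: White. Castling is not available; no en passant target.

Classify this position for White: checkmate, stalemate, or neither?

stalemate

White to move; white king on h1.
In check: no.
King squares — g1: attacked by Be3; g2: attacked by Qe2; h2: attacked by Nf1.
Legal moves for White: none.
Not in check and no legal moves → stalemate.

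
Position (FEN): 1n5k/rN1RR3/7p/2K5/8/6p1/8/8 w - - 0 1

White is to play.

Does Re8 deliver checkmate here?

After Re8: black king on h8; in check: yes, from the white rook on e8.
King squares — g7: attacked by Rd7; h7: attacked by Rd7; g8: attacked by Re8.
Black has no legal moves → checkmate.

yes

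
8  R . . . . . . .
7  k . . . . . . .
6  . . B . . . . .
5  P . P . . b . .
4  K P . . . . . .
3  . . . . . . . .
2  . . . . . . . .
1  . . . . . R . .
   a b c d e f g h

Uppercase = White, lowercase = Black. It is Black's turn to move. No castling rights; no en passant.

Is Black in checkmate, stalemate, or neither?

Black to move; black king on a7.
In check: yes, from the white rook on a8.
King squares — a6: attacked by Ra8; b6: attacked by Pa5; b7: attacked by Bc6; a8: attacked by Bc6; b8: attacked by Ra8.
Legal moves for Black: none.
In check with no legal moves → checkmate.

checkmate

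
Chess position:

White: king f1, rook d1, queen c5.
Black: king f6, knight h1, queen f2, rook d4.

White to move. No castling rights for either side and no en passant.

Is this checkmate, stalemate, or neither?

checkmate

White to move; white king on f1.
In check: yes, from the black queen on f2.
King squares — e1: attacked by Qf2; g1: attacked by Qf2; e2: attacked by Qf2; f2: attacked by Nh1; g2: attacked by Qf2.
Legal moves for White: none.
In check with no legal moves → checkmate.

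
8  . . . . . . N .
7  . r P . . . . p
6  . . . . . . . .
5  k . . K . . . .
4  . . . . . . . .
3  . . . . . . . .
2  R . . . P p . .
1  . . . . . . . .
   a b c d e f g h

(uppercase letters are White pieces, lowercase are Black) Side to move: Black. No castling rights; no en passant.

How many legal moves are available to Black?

Black to move; king on a5.
In check: yes, from the white rook on a2.
Legal moves: Kb6, Kb5, Kb4.
Count: 3.

3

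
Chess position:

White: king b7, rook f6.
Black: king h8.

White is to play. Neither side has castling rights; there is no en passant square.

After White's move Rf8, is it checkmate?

After Rf8: black king on h8; in check: yes, from the white rook on f8.
Black has 2 legal replies: Kh7, Kg7.
In check but a legal move exists → not checkmate.

no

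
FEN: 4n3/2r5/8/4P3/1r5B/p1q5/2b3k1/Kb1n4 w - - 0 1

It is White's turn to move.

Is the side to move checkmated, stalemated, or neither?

checkmate

White to move; white king on a1.
In check: yes, from the black queen on c3.
King squares — b1: attacked by Bc2; a2: attacked by Bb1; b2: attacked by Nd1.
Legal moves for White: none.
In check with no legal moves → checkmate.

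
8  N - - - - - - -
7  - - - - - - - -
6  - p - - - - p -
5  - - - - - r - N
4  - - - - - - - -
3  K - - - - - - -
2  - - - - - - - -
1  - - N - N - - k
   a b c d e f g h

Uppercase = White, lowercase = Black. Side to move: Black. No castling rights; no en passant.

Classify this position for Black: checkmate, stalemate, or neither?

neither

Black to move; black king on h1.
In check: no.
Legal moves for Black include: Rf8, Rf7, Rf6, Rxh5, Rg5, Re5, Rd5, Rc5, Rb5, Ra5+, Rf4, Rf3+, Rf2, Rf1, Kh2, Kg1, gxh5, g5, ... (list truncated; more exist).
Black has legal moves and is not in check → neither.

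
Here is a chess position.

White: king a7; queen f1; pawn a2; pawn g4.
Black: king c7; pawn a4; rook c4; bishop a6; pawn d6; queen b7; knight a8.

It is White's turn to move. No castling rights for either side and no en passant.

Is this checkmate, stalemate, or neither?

checkmate

White to move; white king on a7.
In check: yes, from the black queen on b7.
King squares — a6: attacked by Qb7; b6: attacked by Qb7; b7: attacked by Ba6; a8: attacked by Qb7; b8: attacked by Qb7.
Legal moves for White: none.
In check with no legal moves → checkmate.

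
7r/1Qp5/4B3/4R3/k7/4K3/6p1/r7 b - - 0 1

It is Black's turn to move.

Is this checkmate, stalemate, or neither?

Black to move; black king on a4.
In check: no.
Legal moves for Black include: Rg8, Rf8, Re8, Rd8, Rc8, Rb8, Ra8, Rh7, Rh6, Rh5, Rh4, Rh3+, Rh2, Rhh1, Ka3, Ra3+, Ra2, Rah1, ... (list truncated; more exist).
Black has legal moves and is not in check → neither.

neither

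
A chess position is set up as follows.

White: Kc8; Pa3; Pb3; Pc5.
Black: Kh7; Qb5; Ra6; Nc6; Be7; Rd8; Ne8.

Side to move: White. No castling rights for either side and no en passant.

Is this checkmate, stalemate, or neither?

White to move; white king on c8.
In check: yes, from the black rook on d8.
King squares — b7: attacked by Qb5; c7: attacked by Ne8; d7: attacked by Rd8; b8: attacked by Qb5; d8: attacked by Nc6.
Legal moves for White: none.
In check with no legal moves → checkmate.

checkmate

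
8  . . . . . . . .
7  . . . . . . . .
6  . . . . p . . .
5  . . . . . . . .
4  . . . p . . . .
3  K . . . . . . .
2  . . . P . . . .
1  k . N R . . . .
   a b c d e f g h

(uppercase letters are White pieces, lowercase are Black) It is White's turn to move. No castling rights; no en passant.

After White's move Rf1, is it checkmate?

After Rf1: black king on a1; in check: no.
Black is not in check, so this cannot be checkmate.

no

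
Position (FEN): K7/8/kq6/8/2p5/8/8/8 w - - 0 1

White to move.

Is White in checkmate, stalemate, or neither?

White to move; white king on a8.
In check: no.
King squares — a7: attacked by Ka6; b7: attacked by Ka6; b8: attacked by Qb6.
Legal moves for White: none.
Not in check and no legal moves → stalemate.

stalemate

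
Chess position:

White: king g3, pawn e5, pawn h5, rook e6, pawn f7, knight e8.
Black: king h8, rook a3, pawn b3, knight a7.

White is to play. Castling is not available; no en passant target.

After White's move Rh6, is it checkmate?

yes

After Rh6: black king on h8; in check: yes, from the white rook on h6.
King squares — g7: attacked by Ne8; h7: attacked by Rh6; g8: attacked by Pf7.
Black has no legal moves → checkmate.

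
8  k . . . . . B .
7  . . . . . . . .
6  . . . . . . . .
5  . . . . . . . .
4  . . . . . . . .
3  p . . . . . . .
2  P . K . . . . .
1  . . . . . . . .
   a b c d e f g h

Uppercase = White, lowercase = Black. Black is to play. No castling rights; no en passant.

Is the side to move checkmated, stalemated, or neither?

neither

Black to move; black king on a8.
In check: no.
Legal moves for Black: Kb8, Kb7, Ka7.
Black has 3 legal moves and is not in check → neither.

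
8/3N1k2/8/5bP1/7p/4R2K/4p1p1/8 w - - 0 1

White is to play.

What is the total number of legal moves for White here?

3

White to move; king on h3.
In check: yes, from the black bishop on f5.
Legal moves: Kxh4, Kh2, Kxg2.
Count: 3.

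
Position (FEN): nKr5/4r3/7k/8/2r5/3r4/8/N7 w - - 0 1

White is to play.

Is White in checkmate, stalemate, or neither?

checkmate

White to move; white king on b8.
In check: yes, from the black rook on c8.
King squares — a7: attacked by Re7; b7: attacked by Re7; c7: attacked by Rc4; a8: attacked by Rc8; c8: attacked by Rc4.
Legal moves for White: none.
In check with no legal moves → checkmate.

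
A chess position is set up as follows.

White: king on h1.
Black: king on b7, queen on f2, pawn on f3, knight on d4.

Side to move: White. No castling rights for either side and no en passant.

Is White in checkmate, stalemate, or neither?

stalemate

White to move; white king on h1.
In check: no.
King squares — g1: attacked by Qf2; g2: attacked by Qf2; h2: attacked by Qf2.
Legal moves for White: none.
Not in check and no legal moves → stalemate.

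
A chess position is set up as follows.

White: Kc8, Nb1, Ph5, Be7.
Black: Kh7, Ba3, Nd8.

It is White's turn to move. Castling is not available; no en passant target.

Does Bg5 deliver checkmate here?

no

After Bg5: black king on h7; in check: no.
Black is not in check, so this cannot be checkmate.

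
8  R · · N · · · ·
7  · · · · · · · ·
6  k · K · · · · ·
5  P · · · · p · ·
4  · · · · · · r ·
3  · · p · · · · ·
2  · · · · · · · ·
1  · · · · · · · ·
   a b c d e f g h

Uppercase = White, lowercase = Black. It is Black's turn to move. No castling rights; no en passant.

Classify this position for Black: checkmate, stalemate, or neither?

Black to move; black king on a6.
In check: yes, from the white rook on a8.
King squares — a5: attacked by Ra8; b5: attacked by Kc6; b6: attacked by Pa5; a7: attacked by Ra8; b7: attacked by Kc6.
Legal moves for Black: none.
In check with no legal moves → checkmate.

checkmate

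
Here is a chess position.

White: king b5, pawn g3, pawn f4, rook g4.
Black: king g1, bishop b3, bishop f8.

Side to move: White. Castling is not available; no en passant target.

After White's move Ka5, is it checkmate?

no

After Ka5: black king on g1; in check: no.
Black is not in check, so this cannot be checkmate.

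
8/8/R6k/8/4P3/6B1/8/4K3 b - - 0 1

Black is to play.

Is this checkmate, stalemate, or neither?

neither

Black to move; black king on h6.
In check: yes, from the white rook on a6.
King squares — g5: available; h5: available; g6: attacked by Ra6; g7: available; h7: available.
Legal moves for Black: Kh7, Kg7, Kh5, Kg5.
Black is in check but has 4 legal moves → neither.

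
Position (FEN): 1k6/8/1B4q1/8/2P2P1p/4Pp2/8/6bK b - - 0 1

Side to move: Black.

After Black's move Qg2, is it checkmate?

yes

After Qg2: white king on h1; in check: yes, from the black queen on g2.
King squares — g1: attacked by Qg2; g2: attacked by Pf3; h2: attacked by Bg1.
White has no legal moves → checkmate.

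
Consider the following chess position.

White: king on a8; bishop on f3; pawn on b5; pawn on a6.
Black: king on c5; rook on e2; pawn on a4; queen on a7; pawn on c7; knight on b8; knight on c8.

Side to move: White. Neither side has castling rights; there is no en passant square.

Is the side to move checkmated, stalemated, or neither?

checkmate

White to move; white king on a8.
In check: yes, from the black queen on a7.
King squares — a7: attacked by Nc8; b7: attacked by Qa7; b8: attacked by Qa7.
Legal moves for White: none.
In check with no legal moves → checkmate.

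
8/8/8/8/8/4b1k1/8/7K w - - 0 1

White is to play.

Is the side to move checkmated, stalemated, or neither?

White to move; white king on h1.
In check: no.
King squares — g1: attacked by Be3; g2: attacked by Kg3; h2: attacked by Kg3.
Legal moves for White: none.
Not in check and no legal moves → stalemate.

stalemate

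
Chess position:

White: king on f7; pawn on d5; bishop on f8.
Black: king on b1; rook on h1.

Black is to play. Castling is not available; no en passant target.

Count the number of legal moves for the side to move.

17

Black to move; king on b1.
In check: no.
Legal moves: Rh8, Rh7+, Rh6, Rh5, Rh4, Rh3, Rh2, Rg1, Rf1+, Re1, Rd1, Rc1, Kc2, Kb2, Ka2, Kc1, Ka1.
Count: 17.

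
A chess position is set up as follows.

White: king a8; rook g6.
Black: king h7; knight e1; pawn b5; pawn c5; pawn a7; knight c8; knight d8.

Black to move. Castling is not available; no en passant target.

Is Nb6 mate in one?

After Nb6: white king on a8; in check: yes, from the black knight on b6.
White has 3 legal replies: Kb8, Kxa7, Rxb6.
In check but a legal move exists → not checkmate.

no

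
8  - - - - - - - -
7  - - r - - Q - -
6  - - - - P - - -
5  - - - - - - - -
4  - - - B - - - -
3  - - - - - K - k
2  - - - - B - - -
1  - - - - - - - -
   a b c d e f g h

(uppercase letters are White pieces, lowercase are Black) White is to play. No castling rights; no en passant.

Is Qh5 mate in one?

yes

After Qh5: black king on h3; in check: yes, from the white queen on h5.
King squares — g2: attacked by Kf3; h2: attacked by Qh5; g3: attacked by Kf3; g4: attacked by Kf3; h4: attacked by Qh5.
Black has no legal moves → checkmate.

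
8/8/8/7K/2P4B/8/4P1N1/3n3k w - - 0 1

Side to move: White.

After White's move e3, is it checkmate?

no

After e3: black king on h1; in check: no.
Black is not in check, so this cannot be checkmate.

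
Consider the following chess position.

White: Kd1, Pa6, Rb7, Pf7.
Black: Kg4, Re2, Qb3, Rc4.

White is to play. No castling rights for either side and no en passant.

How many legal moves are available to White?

2

White to move; king on d1.
In check: yes, from the black queen on b3.
Legal moves: Kxe2, Rxb3.
Count: 2.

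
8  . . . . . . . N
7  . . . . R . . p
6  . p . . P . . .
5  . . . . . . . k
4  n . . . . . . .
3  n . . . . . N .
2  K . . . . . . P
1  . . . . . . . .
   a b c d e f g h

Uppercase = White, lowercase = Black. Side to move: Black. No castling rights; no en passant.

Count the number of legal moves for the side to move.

4

Black to move; king on h5.
In check: yes, from the white knight on g3.
Legal moves: Kh6, Kg5, Kh4, Kg4.
Count: 4.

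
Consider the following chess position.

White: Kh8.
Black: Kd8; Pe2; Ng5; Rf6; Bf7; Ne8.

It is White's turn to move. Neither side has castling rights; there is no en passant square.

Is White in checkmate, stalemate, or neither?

stalemate

White to move; white king on h8.
In check: no.
King squares — g7: attacked by Ne8; h7: attacked by Ng5; g8: attacked by Bf7.
Legal moves for White: none.
Not in check and no legal moves → stalemate.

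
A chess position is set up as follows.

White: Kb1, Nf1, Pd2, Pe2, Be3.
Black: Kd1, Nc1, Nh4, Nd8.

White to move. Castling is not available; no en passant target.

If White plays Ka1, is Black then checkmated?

After Ka1: black king on d1; in check: no.
Black is not in check, so this cannot be checkmate.

no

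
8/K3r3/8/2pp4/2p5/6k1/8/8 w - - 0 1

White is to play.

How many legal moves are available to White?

4

White to move; king on a7.
In check: yes, from the black rook on e7.
Legal moves: Kb8, Ka8, Kb6, Ka6.
Count: 4.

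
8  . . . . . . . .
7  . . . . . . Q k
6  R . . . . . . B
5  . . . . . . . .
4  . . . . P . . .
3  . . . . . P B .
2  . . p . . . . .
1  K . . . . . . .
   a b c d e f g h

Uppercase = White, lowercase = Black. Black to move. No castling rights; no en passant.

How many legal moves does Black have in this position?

0

Black to move; king on h7.
In check: yes, from the white queen on g7.
Legal moves: none.
Count: 0.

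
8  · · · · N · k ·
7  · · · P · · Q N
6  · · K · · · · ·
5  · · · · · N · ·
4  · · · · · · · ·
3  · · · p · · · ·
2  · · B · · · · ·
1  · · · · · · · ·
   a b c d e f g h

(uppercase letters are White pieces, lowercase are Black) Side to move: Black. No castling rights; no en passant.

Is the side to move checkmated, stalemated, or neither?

checkmate

Black to move; black king on g8.
In check: yes, from the white queen on g7.
King squares — f7: attacked by Qg7; g7: attacked by Nf5; h7: attacked by Qg7; f8: attacked by Qg7; h8: attacked by Qg7.
Legal moves for Black: none.
In check with no legal moves → checkmate.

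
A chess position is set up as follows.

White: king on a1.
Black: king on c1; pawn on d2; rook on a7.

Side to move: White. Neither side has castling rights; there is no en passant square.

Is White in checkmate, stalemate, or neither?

White to move; white king on a1.
In check: yes, from the black rook on a7.
King squares — b1: attacked by Kc1; a2: attacked by Ra7; b2: attacked by Kc1.
Legal moves for White: none.
In check with no legal moves → checkmate.

checkmate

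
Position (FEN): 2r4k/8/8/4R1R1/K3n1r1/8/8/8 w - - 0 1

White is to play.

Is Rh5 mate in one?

After Rh5: black king on h8; in check: yes, from the white rook on h5.
Black has 2 legal replies: Kg8, Kg7.
In check but a legal move exists → not checkmate.

no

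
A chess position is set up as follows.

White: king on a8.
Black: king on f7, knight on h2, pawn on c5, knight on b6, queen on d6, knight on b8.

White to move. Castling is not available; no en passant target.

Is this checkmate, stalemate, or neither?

neither

White to move; white king on a8.
In check: yes, from the black knight on b6.
Legal moves for White: Kb7, Ka7.
White is in check but has 2 legal moves → neither.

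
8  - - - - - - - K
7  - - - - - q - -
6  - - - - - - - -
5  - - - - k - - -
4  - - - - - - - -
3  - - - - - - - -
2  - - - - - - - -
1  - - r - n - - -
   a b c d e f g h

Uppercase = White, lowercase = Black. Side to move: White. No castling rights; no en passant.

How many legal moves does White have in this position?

White to move; king on h8.
In check: no.
Legal moves: none.
Count: 0.

0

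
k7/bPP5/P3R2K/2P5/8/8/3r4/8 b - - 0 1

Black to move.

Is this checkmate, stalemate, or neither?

checkmate

Black to move; black king on a8.
In check: yes, from the white pawn on b7.
King squares — a7: own bishop; b7: attacked by Pa6; b8: attacked by Pc7.
Legal moves for Black: none.
In check with no legal moves → checkmate.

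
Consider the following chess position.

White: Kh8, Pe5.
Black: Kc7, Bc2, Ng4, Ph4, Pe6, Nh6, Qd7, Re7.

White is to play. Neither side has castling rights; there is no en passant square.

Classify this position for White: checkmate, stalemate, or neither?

stalemate

White to move; white king on h8.
In check: no.
King squares — g7: attacked by Re7; h7: attacked by Bc2; g8: attacked by Nh6.
Legal moves for White: none.
Not in check and no legal moves → stalemate.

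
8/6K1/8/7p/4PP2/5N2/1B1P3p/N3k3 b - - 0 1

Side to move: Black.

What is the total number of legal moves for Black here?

4

Black to move; king on e1.
In check: yes, from the white knight on f3.
Legal moves: Kf2, Ke2, Kf1, Kd1.
Count: 4.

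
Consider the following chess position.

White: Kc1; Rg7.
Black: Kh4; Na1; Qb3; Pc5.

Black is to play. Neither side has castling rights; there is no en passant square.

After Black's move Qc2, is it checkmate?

yes

After Qc2: white king on c1; in check: yes, from the black queen on c2.
King squares — b1: attacked by Qc2; d1: attacked by Qc2; b2: attacked by Qc2; c2: attacked by Na1; d2: attacked by Qc2.
White has no legal moves → checkmate.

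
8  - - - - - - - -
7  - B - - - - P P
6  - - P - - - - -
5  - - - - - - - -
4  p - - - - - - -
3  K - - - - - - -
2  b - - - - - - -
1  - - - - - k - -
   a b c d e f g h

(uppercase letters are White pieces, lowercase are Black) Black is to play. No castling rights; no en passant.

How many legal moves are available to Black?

12

Black to move; king on f1.
In check: no.
Legal moves: Bg8, Bf7, Be6, Bd5, Bc4, Bb3, Bb1, Kg2, Kf2, Ke2, Kg1, Ke1.
Count: 12.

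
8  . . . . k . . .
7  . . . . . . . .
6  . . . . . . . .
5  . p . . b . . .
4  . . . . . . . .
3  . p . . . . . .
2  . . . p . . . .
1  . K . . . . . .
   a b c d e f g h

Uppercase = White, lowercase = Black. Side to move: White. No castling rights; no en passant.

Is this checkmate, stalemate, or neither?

White to move; white king on b1.
In check: no.
King squares — a1: attacked by Be5; c1: attacked by Pd2; a2: attacked by Pb3; b2: attacked by Be5; c2: attacked by Pb3.
Legal moves for White: none.
Not in check and no legal moves → stalemate.

stalemate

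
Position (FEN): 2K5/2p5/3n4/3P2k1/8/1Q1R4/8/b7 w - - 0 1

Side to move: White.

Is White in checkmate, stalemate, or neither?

White to move; white king on c8.
In check: yes, from the black knight on d6.
Legal moves for White: Kd8, Kb8, Kd7, Kxc7.
White is in check but has 4 legal moves → neither.

neither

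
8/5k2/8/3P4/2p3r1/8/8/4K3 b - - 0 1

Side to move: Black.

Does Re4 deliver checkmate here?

no

After Re4: white king on e1; in check: yes, from the black rook on e4.
White has 4 legal replies: Kf2, Kd2, Kf1, Kd1.
In check but a legal move exists → not checkmate.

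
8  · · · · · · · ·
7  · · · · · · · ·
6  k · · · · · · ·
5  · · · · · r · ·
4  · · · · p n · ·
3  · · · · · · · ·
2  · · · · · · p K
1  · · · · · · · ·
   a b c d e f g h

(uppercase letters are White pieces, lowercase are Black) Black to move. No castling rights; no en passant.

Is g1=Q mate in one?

After g1=Q: white king on h2; in check: yes, from the black queen on g1.
White has 1 legal reply: Kxg1.
In check but a legal move exists → not checkmate.

no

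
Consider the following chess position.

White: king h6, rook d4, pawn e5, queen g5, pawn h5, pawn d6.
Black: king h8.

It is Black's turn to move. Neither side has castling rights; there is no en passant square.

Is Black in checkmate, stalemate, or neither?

stalemate

Black to move; black king on h8.
In check: no.
King squares — g7: attacked by Qg5; h7: attacked by Kh6; g8: attacked by Qg5.
Legal moves for Black: none.
Not in check and no legal moves → stalemate.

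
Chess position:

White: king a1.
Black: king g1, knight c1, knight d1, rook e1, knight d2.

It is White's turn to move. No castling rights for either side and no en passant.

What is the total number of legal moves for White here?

White to move; king on a1.
In check: no.
Legal moves: none.
Count: 0.

0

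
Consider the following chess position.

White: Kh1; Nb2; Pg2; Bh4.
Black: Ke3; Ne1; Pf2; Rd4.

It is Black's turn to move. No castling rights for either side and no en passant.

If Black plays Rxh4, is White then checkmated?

After Rxh4: white king on h1; in check: yes, from the black rook on h4.
King squares — g1: attacked by Pf2; g2: own pawn; h2: attacked by Rh4.
White has no legal moves → checkmate.

yes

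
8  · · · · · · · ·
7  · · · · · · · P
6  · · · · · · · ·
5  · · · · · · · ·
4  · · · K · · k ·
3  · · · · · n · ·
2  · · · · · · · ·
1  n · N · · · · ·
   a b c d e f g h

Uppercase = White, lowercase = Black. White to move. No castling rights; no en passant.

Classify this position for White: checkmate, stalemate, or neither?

White to move; white king on d4.
In check: yes, from the black knight on f3.
Legal moves for White: Kd5, Kc5, Ke4, Kc4, Ke3, Kd3, Kc3.
White is in check but has 7 legal moves → neither.

neither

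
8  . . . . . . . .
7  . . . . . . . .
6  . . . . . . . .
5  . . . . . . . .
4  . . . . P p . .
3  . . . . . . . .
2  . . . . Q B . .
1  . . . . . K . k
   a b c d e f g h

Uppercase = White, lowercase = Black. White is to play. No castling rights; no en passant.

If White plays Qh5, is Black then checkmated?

yes

After Qh5: black king on h1; in check: yes, from the white queen on h5.
King squares — g1: attacked by Kf1; g2: attacked by Kf1; h2: attacked by Qh5.
Black has no legal moves → checkmate.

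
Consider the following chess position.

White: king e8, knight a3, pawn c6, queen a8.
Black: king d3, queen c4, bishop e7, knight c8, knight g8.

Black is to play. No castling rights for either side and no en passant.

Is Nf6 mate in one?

yes

After Nf6: white king on e8; in check: yes, from the black knight on f6.
King squares — d7: attacked by Nf6; e7: attacked by Nc8; f7: attacked by Qc4; d8: attacked by Be7; f8: attacked by Be7.
White has no legal moves → checkmate.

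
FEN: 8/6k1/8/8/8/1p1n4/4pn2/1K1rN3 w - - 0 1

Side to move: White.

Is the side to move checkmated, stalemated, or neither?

checkmate

White to move; white king on b1.
In check: yes, from the black rook on d1.
King squares — a1: attacked by Rd1; c1: attacked by Rd1; a2: attacked by Pb3; b2: attacked by Nd3; c2: attacked by Pb3.
Legal moves for White: none.
In check with no legal moves → checkmate.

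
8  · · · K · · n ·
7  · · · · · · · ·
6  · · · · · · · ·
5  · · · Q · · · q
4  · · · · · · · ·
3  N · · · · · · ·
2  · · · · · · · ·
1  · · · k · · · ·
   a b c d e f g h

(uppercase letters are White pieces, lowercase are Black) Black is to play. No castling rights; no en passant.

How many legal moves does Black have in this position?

4

Black to move; king on d1.
In check: yes, from the white queen on d5.
Legal moves: Ke2, Ke1, Kc1, Qxd5+.
Count: 4.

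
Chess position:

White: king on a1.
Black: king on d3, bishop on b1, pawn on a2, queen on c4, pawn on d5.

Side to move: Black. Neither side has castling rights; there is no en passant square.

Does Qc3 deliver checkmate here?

After Qc3: white king on a1; in check: yes, from the black queen on c3.
King squares — b1: attacked by Pa2; a2: attacked by Bb1; b2: attacked by Qc3.
White has no legal moves → checkmate.

yes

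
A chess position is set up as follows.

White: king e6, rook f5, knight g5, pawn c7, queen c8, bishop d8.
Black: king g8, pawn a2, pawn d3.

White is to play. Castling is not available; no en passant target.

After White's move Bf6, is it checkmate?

yes

After Bf6: black king on g8; in check: yes, from the white queen on c8.
King squares — f7: attacked by Ng5; g7: attacked by Bf6; h7: attacked by Ng5; f8: attacked by Qc8; h8: attacked by Bf6.
Black has no legal moves → checkmate.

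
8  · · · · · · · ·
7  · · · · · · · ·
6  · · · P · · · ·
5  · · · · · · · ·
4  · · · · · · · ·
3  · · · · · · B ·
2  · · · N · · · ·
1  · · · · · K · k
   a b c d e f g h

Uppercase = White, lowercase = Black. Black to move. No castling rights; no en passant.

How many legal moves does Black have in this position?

0

Black to move; king on h1.
In check: no.
Legal moves: none.
Count: 0.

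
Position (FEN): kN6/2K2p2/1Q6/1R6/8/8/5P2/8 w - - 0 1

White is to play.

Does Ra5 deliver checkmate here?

After Ra5: black king on a8; in check: yes, from the white rook on a5.
King squares — a7: attacked by Ra5; b7: attacked by Qb6; b8: attacked by Qb6.
Black has no legal moves → checkmate.

yes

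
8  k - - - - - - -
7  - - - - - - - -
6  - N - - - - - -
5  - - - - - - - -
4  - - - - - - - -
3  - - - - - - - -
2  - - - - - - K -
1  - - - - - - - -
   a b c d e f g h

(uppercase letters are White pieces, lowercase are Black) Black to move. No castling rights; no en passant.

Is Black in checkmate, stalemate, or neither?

neither

Black to move; black king on a8.
In check: yes, from the white knight on b6.
Legal moves for Black: Kb8, Kb7, Ka7.
Black is in check but has 3 legal moves → neither.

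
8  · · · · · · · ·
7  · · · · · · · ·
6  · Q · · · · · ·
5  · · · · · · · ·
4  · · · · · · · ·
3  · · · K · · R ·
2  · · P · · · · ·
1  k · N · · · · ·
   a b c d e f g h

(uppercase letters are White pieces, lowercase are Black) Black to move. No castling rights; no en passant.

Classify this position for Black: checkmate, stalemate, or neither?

Black to move; black king on a1.
In check: no.
King squares — b1: attacked by Qb6; a2: attacked by Nc1; b2: attacked by Qb6.
Legal moves for Black: none.
Not in check and no legal moves → stalemate.

stalemate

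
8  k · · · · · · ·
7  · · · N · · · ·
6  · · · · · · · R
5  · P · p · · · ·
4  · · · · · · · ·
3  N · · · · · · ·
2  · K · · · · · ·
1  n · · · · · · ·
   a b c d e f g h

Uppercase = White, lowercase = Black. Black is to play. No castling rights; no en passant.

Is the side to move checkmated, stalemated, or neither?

neither

Black to move; black king on a8.
In check: no.
Legal moves for Black: Kb7, Ka7, Nb3, Nc2, d4.
Black has 5 legal moves and is not in check → neither.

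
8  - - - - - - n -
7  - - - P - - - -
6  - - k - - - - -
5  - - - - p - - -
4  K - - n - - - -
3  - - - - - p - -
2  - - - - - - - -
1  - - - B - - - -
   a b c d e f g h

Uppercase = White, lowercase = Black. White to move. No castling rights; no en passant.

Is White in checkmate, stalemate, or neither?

neither

White to move; white king on a4.
In check: no.
Legal moves for White: Ka5, Kb4, Ka3, Bxf3+, Bb3, Be2, Bc2, d8=Q, d8=R, d8=B, d8=N+.
White has 11 legal moves and is not in check → neither.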